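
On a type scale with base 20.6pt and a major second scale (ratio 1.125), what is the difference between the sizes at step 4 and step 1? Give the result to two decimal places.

Step 1: 20.6 × 1.125 = 23.1750pt
Step 4: 20.6 × 1.125⁴ = 32.9972pt
Difference: 32.9972 − 23.1750 = 9.8222pt

9.82pt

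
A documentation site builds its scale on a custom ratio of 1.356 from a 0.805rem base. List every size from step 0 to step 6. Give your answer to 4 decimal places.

Step 0: 0.805rem
Step 1: 0.805 × 1.356 = 1.0916
Step 2: 0.805 × 1.356² = 1.4802
Step 3: 0.805 × 1.356³ = 2.0071
Step 4: 0.805 × 1.356⁴ = 2.7217
Step 5: 0.805 × 1.356⁵ = 3.6906
Step 6: 0.805 × 1.356⁶ = 5.0044

0.8050rem, 1.0916rem, 1.4802rem, 2.0071rem, 2.7217rem, 3.6906rem, 5.0044rem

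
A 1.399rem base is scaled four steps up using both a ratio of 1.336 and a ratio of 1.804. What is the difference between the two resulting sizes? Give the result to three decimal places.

10.360rem

At 1.336: 1.399 × 1.336⁴ = 4.45701rem
At 1.804: 1.399 × 1.804⁴ = 14.81712rem
Difference: 14.81712 − 4.45701 = 10.36011rem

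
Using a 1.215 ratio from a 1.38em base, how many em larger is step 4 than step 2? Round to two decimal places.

0.97em

Step 2: 1.38 × 1.215² = 2.0372em
Step 4: 1.38 × 1.215⁴ = 3.0074em
Difference: 3.0074 − 2.0372 = 0.9702em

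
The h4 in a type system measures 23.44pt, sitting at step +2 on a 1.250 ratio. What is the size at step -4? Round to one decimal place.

6.1pt

Moving from step +2 to step -4 is 6 steps down, so divide by r⁶.
23.44 ÷ 1.250⁶ = 23.44 ÷ 3.81470 ≈ 6.145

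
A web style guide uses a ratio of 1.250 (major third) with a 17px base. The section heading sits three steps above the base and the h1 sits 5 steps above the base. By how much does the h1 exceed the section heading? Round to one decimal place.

Step 3: 17.0 × 1.250³ = 33.203px
Step 5: 17.0 × 1.250⁵ = 51.880px
Difference: 51.880 − 33.203 = 18.677px

18.7px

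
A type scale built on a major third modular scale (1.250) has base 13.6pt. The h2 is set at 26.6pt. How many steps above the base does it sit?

3

1.250ⁿ = 26.6 / 13.6 = 1.9559
n = ln(1.9559) / ln(1.250) = 0.6708 / 0.2231 ≈ 3.01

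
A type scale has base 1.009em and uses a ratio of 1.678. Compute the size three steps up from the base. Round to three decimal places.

4.767em

A modular type scale is a geometric sequence: sizeₙ = base × rⁿ.
1.009 × 1.678³ = 1.009 × 4.72472 ≈ 4.767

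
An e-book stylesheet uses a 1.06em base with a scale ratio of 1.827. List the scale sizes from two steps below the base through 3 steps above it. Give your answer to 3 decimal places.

0.318em, 0.580em, 1.060em, 1.937em, 3.538em, 6.464em

Step -2: 1.06 ÷ 1.827² = 0.318
Step -1: 1.06 ÷ 1.827 = 0.580
Step 0: 1.06em
Step 1: 1.06 × 1.827 = 1.937
Step 2: 1.06 × 1.827² = 3.538
Step 3: 1.06 × 1.827³ = 6.464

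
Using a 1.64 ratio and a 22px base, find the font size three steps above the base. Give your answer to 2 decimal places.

22.0 × 1.64³ = 22.0 × 4.41094 ≈ 97.04

97.04px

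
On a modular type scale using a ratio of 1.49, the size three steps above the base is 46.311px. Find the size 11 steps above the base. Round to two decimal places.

1125.06px

The gap is 11 − (3) = 8 steps, so the factor is 1.49^8.
46.311 × 1.49⁸ = 46.311 × 24.29350 ≈ 1125.056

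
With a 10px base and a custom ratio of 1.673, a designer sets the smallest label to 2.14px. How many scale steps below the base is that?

1.673ⁿ = 10 / 2.14 = 4.6729
n = ln(4.6729) / ln(1.673) = 1.5418 / 0.5146 ≈ 3.00

3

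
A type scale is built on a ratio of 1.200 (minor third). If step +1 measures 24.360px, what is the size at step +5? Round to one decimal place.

50.5px

The gap is 5 − (1) = 4 steps, so the factor is 1.200^4.
24.360 × 1.200⁴ = 24.360 × 2.07360 ≈ 50.513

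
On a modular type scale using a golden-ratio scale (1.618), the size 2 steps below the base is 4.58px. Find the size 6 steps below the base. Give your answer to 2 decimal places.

4.58 ÷ 1.618⁴ = 4.58 ÷ 6.85353 ≈ 0.668

0.67px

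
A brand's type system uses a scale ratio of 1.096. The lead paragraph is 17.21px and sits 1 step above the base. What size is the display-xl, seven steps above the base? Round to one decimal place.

29.8px

17.21 × 1.096⁶ = 17.21 × 1.73326 ≈ 29.829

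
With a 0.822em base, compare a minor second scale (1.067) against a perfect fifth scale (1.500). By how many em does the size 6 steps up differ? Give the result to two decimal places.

8.15em

Minor second: 0.822 × 1.067⁶ = 1.2130em
Perfect fifth: 0.822 × 1.500⁶ = 9.3631em
Difference: 9.3631 − 1.2130 = 8.1501em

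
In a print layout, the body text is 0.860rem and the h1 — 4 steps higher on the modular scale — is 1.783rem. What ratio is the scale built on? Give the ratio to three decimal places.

1.200

The ratio satisfies 0.860 × r⁴ = 1.783, so r = (1.783 / 0.860)^(1/4).
r = 2.0733^(1/4) ≈ 1.2000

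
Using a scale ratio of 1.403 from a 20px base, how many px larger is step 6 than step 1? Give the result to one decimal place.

Step 1: 20.0 × 1.403 = 28.060px
Step 6: 20.0 × 1.403⁶ = 152.537px
Difference: 152.537 − 28.060 = 124.477px

124.5px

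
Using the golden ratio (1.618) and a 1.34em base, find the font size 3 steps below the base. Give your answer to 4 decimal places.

0.3164em

A modular type scale is a geometric sequence: sizeₙ = base × rⁿ.
1.34 ÷ 1.618³ = 1.34 ÷ 4.23580 ≈ 0.3164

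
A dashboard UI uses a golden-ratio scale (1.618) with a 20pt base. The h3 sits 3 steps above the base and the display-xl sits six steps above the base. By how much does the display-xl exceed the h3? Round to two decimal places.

Step 3: 20.0 × 1.618³ = 84.7160pt
Step 6: 20.0 × 1.618⁶ = 358.8402pt
Difference: 358.8402 − 84.7160 = 274.1242pt

274.12pt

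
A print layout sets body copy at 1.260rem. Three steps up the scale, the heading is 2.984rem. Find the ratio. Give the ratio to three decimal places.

r³ = 2.984 / 1.260, so r = (2.984/1.260)^(1/3).
r = 2.3683^(1/3) ≈ 1.3329

1.333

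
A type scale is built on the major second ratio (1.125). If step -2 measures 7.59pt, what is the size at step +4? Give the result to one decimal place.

7.59 × 1.125⁶ = 7.59 × 2.02729 ≈ 15.387

15.4pt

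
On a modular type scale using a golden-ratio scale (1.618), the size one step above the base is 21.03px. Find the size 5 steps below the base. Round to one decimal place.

21.03 ÷ 1.618⁶ = 21.03 ÷ 17.94201 ≈ 1.172

1.2px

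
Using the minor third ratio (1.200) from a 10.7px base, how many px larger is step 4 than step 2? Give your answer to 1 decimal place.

6.8px

Step 2: 10.7 × 1.200² = 15.408px
Step 4: 10.7 × 1.200⁴ = 22.188px
Difference: 22.188 − 15.408 = 6.780px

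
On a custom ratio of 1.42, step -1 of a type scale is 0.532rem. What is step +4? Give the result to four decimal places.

Moving from step -1 to step +4 is 5 steps up, so multiply by r⁵.
0.532 × 1.42⁵ = 0.532 × 5.77353 ≈ 3.0715

3.0715rem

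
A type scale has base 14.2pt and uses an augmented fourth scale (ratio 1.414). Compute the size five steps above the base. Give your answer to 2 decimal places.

Every step multiplies by the scale ratio.
14.2 × 1.414⁵ = 14.2 × 5.65258 ≈ 80.27

80.27pt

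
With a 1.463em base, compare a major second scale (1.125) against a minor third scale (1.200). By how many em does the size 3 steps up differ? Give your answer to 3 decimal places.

0.445em

Major second: 1.463 × 1.125³ = 2.08306em
Minor third: 1.463 × 1.200³ = 2.52806em
Difference: 2.52806 − 2.08306 = 0.44500em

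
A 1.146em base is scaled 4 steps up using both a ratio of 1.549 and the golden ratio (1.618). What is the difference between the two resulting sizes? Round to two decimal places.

At 1.549: 1.146 × 1.549⁴ = 6.5977em
Golden ratio: 1.146 × 1.618⁴ = 7.8541em
Difference: 7.8541 − 6.5977 = 1.2564em

1.26em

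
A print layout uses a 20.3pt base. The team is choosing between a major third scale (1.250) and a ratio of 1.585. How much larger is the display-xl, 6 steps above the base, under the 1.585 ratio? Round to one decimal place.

Major third: 20.3 × 1.250⁶ = 77.438pt
At 1.585: 20.3 × 1.585⁶ = 321.863pt
Difference: 321.863 − 77.438 = 244.425pt

244.4pt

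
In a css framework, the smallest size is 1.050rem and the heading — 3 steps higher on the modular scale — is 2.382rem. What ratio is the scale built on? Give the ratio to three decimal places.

r³ = 2.382 / 1.050, so r = (2.382/1.050)^(1/3).
r = 2.2686^(1/3) ≈ 1.3140

1.314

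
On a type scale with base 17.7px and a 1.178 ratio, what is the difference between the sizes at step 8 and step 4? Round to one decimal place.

Step 4: 17.7 × 1.178⁴ = 34.084px
Step 8: 17.7 × 1.178⁸ = 65.635px
Difference: 65.635 − 34.084 = 31.551px

31.6px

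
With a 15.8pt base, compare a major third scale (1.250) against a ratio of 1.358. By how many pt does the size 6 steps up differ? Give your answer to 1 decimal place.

Major third: 15.8 × 1.250⁶ = 60.272pt
At 1.358: 15.8 × 1.358⁶ = 99.096pt
Difference: 99.096 − 60.272 = 38.824pt

38.8pt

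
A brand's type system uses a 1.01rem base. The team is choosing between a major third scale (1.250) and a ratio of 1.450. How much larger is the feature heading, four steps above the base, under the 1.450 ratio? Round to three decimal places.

1.999rem

Major third: 1.01 × 1.250⁴ = 2.46582rem
At 1.450: 1.01 × 1.450⁴ = 4.46471rem
Difference: 4.46471 − 2.46582 = 1.99889rem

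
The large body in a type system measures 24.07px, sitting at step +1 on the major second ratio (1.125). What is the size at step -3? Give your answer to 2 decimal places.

15.03px

24.07 ÷ 1.125⁴ = 24.07 ÷ 1.60181 ≈ 15.027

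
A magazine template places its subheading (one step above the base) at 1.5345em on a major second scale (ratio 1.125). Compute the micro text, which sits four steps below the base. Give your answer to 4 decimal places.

1.5345 ÷ 1.125⁵ = 1.5345 ÷ 1.80203 ≈ 0.8515

0.8515em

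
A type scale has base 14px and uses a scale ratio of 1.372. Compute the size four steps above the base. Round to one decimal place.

49.6px

Each step on a modular scale multiplies by the ratio, so the size n steps from the base is base × ratioⁿ.
14.0 × 1.372⁴ = 14.0 × 3.54337 ≈ 49.61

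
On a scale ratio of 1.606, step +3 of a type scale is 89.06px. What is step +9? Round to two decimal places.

89.06 × 1.606⁶ = 89.06 × 17.15826 ≈ 1528.115

1528.11px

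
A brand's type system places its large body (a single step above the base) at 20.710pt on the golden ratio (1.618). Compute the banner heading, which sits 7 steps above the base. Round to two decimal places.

371.58pt

Moving from step +1 to step +7 is 6 steps up, so multiply by r⁶.
20.710 × 1.618⁶ = 20.710 × 17.94201 ≈ 371.579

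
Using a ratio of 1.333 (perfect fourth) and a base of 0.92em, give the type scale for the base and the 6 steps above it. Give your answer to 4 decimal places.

Step 0: 0.92em
Step 1: 0.92 × 1.333 = 1.2264
Step 2: 0.92 × 1.333² = 1.6347
Step 3: 0.92 × 1.333³ = 2.1791
Step 4: 0.92 × 1.333⁴ = 2.9047
Step 5: 0.92 × 1.333⁵ = 3.8720
Step 6: 0.92 × 1.333⁶ = 5.1614

0.9200em, 1.2264em, 1.6347em, 2.1791em, 2.9047em, 3.8720em, 5.1614em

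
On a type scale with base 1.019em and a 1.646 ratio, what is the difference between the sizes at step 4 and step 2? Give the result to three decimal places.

Step 2: 1.019 × 1.646² = 2.76079em
Step 4: 1.019 × 1.646⁴ = 7.47986em
Difference: 7.47986 − 2.76079 = 4.71907em

4.719em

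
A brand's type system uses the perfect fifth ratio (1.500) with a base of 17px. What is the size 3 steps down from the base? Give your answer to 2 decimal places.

Every step multiplies by the scale ratio.
17.0 ÷ 1.500³ = 17.0 ÷ 3.37500 ≈ 5.04

5.04px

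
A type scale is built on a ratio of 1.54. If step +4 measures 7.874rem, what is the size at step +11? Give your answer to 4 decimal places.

The gap is 11 − (4) = 7 steps, so the factor is 1.54^7.
7.874 × 1.54⁷ = 7.874 × 20.54211 ≈ 161.7486

161.7486rem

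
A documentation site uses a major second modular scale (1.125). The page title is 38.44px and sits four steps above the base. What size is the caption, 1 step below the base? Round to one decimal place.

21.3px

38.44 ÷ 1.125⁵ = 38.44 ÷ 1.80203 ≈ 21.331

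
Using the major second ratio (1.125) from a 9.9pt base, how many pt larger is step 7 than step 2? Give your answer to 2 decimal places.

10.05pt

Step 2: 9.9 × 1.125² = 12.5297pt
Step 7: 9.9 × 1.125⁷ = 22.5789pt
Difference: 22.5789 − 12.5297 = 10.0492pt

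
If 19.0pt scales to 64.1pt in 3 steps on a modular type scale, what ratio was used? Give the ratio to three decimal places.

r³ = 64.1 / 19.0, so r = (64.1/19.0)^(1/3).
r = 3.3737^(1/3) ≈ 1.4998

1.500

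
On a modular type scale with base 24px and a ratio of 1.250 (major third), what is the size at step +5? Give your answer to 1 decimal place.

Each step on a modular scale multiplies by the ratio, so the size n steps from the base is base × ratioⁿ.
24.0 × 1.250⁵ = 24.0 × 3.05176 ≈ 73.24

73.2px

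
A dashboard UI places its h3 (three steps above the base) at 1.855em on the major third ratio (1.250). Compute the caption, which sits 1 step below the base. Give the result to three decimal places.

The gap is -1 − (3) = -4 steps, so the factor is 1.250^-4.
1.855 ÷ 1.250⁴ = 1.855 ÷ 2.44141 ≈ 0.760

0.760em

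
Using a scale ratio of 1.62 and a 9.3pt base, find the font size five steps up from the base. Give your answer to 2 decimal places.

103.77pt

9.3 × 1.62⁵ = 9.3 × 11.15771 ≈ 103.77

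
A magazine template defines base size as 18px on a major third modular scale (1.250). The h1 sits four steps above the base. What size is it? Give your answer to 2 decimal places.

18.0 × 1.250⁴ = 18.0 × 2.44141 ≈ 43.95

43.95px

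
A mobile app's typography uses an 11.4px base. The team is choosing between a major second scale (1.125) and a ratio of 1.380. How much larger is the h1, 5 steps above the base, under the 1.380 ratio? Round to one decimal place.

36.5px

Major second: 11.4 × 1.125⁵ = 20.543px
At 1.380: 11.4 × 1.380⁵ = 57.056px
Difference: 57.056 − 20.543 = 36.513px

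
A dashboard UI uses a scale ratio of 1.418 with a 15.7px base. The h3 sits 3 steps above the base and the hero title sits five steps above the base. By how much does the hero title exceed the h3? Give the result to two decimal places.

45.24px

Step 3: 15.7 × 1.418³ = 44.7639px
Step 5: 15.7 × 1.418⁵ = 90.0079px
Difference: 90.0079 − 44.7639 = 45.2440px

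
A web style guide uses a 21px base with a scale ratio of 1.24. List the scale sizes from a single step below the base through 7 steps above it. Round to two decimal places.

16.94px, 21.00px, 26.04px, 32.29px, 40.04px, 49.65px, 61.56px, 76.34px, 94.66px

Step -1: 21.0 ÷ 1.24 = 16.94
Step 0: 21px
Step 1: 21.0 × 1.24 = 26.04
Step 2: 21.0 × 1.24² = 32.29
Step 3: 21.0 × 1.24³ = 40.04
Step 4: 21.0 × 1.24⁴ = 49.65
Step 5: 21.0 × 1.24⁵ = 61.56
Step 6: 21.0 × 1.24⁶ = 76.34
Step 7: 21.0 × 1.24⁷ = 94.66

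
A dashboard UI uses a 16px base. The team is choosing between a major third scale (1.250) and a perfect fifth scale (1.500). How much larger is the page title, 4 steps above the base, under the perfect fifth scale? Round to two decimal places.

41.94px

Major third: 16.0 × 1.250⁴ = 39.0625px
Perfect fifth: 16.0 × 1.500⁴ = 81.0000px
Difference: 81.0000 − 39.0625 = 41.9375px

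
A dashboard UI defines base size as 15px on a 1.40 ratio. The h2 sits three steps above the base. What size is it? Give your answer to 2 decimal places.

A modular type scale is a geometric sequence: sizeₙ = base × rⁿ.
15.0 × 1.40³ = 15.0 × 2.74400 ≈ 41.16

41.16px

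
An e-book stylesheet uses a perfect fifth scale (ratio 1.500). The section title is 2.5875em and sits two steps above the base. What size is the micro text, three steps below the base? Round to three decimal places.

0.341em

2.5875 ÷ 1.500⁵ = 2.5875 ÷ 7.59375 ≈ 0.341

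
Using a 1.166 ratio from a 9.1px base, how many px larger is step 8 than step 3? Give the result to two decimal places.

16.66px

Step 3: 9.1 × 1.166³ = 14.4257px
Step 8: 9.1 × 1.166⁸ = 31.0906px
Difference: 31.0906 − 14.4257 = 16.6649px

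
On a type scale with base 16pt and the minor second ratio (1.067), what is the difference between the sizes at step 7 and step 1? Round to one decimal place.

8.1pt

Step 1: 16.0 × 1.067 = 17.072pt
Step 7: 16.0 × 1.067⁷ = 25.192pt
Difference: 25.192 − 17.072 = 8.120pt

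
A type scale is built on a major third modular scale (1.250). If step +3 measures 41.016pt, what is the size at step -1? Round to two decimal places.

Moving from step +3 to step -1 is 4 steps down, so divide by r⁴.
41.016 ÷ 1.250⁴ = 41.016 ÷ 2.44141 ≈ 16.800

16.80pt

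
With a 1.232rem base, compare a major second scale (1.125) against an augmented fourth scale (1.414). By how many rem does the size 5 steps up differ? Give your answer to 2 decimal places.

4.74rem

Major second: 1.232 × 1.125⁵ = 2.2201rem
Augmented fourth: 1.232 × 1.414⁵ = 6.9640rem
Difference: 6.9640 − 2.2201 = 4.7439rem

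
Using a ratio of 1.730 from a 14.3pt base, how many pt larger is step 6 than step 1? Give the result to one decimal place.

Step 1: 14.3 × 1.730 = 24.739pt
Step 6: 14.3 × 1.730⁶ = 383.365pt
Difference: 383.365 − 24.739 = 358.626pt

358.6pt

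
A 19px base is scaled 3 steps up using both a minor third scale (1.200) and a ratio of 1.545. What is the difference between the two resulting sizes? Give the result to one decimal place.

Minor third: 19.0 × 1.200³ = 32.832px
At 1.545: 19.0 × 1.545³ = 70.071px
Difference: 70.071 − 32.832 = 37.239px

37.2px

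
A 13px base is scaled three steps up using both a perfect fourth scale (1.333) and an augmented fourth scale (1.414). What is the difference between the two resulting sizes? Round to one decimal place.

6.0px

Perfect fourth: 13.0 × 1.333³ = 30.792px
Augmented fourth: 13.0 × 1.414³ = 36.753px
Difference: 36.753 − 30.792 = 5.961px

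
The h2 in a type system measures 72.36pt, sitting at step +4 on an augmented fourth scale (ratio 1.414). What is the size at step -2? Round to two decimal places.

9.05pt

The gap is -2 − (4) = -6 steps, so the factor is 1.414^-6.
72.36 ÷ 1.414⁶ = 72.36 ÷ 7.99275 ≈ 9.053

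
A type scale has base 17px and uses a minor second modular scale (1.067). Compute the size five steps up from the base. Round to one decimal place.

23.5px

17.0 × 1.067⁵ = 17.0 × 1.38300 ≈ 23.51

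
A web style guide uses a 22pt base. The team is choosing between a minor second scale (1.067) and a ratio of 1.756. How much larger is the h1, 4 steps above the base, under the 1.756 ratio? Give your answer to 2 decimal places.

180.66pt

Minor second: 22.0 × 1.067⁴ = 28.5155pt
At 1.756: 22.0 × 1.756⁴ = 209.1803pt
Difference: 209.1803 − 28.5155 = 180.6648pt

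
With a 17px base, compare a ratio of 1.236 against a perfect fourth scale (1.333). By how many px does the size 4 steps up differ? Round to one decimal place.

At 1.236: 17.0 × 1.236⁴ = 39.676px
Perfect fourth: 17.0 × 1.333⁴ = 53.675px
Difference: 53.675 − 39.676 = 13.999px

14.0px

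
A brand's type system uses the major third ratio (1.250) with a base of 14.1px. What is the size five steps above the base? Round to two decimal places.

A modular type scale is a geometric sequence: sizeₙ = base × rⁿ.
14.1 × 1.250⁵ = 14.1 × 3.05176 ≈ 43.03

43.03px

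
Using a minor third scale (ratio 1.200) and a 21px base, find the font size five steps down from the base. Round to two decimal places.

8.44px

21.0 ÷ 1.200⁵ = 21.0 ÷ 2.48832 ≈ 8.44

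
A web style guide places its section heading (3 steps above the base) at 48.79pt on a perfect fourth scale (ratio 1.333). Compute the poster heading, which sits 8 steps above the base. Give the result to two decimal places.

205.34pt

Moving from step +3 to step +8 is 5 steps up, so multiply by r⁵.
48.79 × 1.333⁵ = 48.79 × 4.20873 ≈ 205.344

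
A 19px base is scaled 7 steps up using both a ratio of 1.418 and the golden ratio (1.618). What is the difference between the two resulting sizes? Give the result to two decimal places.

At 1.418: 19.0 × 1.418⁷ = 219.0217px
Golden ratio: 19.0 × 1.618⁷ = 551.5733px
Difference: 551.5733 − 219.0217 = 332.5516px

332.55px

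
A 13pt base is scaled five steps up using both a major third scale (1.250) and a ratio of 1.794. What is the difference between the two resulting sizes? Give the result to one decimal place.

201.9pt

Major third: 13.0 × 1.250⁵ = 39.673pt
At 1.794: 13.0 × 1.794⁵ = 241.577pt
Difference: 241.577 − 39.673 = 201.904pt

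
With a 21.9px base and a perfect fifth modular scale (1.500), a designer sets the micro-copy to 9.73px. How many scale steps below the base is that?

2

1.500ⁿ = 21.9 / 9.73 = 2.2508
n = ln(2.2508) / ln(1.500) = 0.8113 / 0.4055 ≈ 2.00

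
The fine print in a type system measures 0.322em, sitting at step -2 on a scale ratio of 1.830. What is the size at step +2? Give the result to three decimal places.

3.611em

The gap is 2 − (-2) = 4 steps, so the factor is 1.830^4.
0.322 × 1.830⁴ = 0.322 × 11.21513 ≈ 3.611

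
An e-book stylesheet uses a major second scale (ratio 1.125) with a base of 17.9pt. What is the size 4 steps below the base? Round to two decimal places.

11.17pt

Each step on a modular scale multiplies by the ratio, so the size n steps from the base is base × ratioⁿ.
17.9 ÷ 1.125⁴ = 17.9 ÷ 1.60181 ≈ 11.17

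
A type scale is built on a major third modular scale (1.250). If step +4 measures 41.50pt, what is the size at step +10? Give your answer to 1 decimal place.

Moving from step +4 to step +10 is 6 steps up, so multiply by r⁶.
41.50 × 1.250⁶ = 41.50 × 3.81470 ≈ 158.310

158.3pt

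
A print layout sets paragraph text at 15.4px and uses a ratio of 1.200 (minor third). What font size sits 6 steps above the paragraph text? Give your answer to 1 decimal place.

46.0px

15.4 × 1.200⁶ = 15.4 × 2.98598 ≈ 45.98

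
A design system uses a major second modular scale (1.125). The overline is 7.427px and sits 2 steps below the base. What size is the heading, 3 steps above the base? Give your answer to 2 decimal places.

13.38px

7.427 × 1.125⁵ = 7.427 × 1.80203 ≈ 13.384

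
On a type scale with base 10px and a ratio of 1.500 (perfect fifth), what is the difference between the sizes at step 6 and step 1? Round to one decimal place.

Step 1: 10.0 × 1.500 = 15.000px
Step 6: 10.0 × 1.500⁶ = 113.906px
Difference: 113.906 − 15.000 = 98.906px

98.9px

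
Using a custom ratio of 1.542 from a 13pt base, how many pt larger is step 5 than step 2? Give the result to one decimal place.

Step 2: 13.0 × 1.542² = 30.911pt
Step 5: 13.0 × 1.542⁵ = 113.335pt
Difference: 113.335 − 30.911 = 82.424pt

82.4pt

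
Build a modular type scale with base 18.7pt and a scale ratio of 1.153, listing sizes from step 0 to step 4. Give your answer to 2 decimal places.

18.70pt, 21.56pt, 24.86pt, 28.66pt, 33.05pt

Step 0: 18.7pt
Step 1: 18.7 × 1.153 = 21.56
Step 2: 18.7 × 1.153² = 24.86
Step 3: 18.7 × 1.153³ = 28.66
Step 4: 18.7 × 1.153⁴ = 33.05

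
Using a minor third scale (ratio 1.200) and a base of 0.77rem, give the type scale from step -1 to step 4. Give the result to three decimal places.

0.642rem, 0.770rem, 0.924rem, 1.109rem, 1.331rem, 1.597rem

Step -1: 0.77 ÷ 1.200 = 0.642
Step 0: 0.77rem
Step 1: 0.77 × 1.200 = 0.924
Step 2: 0.77 × 1.200² = 1.109
Step 3: 0.77 × 1.200³ = 1.331
Step 4: 0.77 × 1.200⁴ = 1.597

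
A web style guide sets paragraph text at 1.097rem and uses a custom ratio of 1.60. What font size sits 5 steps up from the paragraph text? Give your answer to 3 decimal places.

11.503rem

1.097 × 1.60⁵ = 1.097 × 10.48576 ≈ 11.503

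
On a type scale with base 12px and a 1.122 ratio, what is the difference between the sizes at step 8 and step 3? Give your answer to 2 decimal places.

Step 3: 12.0 × 1.122³ = 16.9496px
Step 8: 12.0 × 1.122⁸ = 30.1387px
Difference: 30.1387 − 16.9496 = 13.1891px

13.19px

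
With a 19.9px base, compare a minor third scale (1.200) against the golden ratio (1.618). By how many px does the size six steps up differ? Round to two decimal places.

Minor third: 19.9 × 1.200⁶ = 59.4211px
Golden ratio: 19.9 × 1.618⁶ = 357.0460px
Difference: 357.0460 − 59.4211 = 297.6249px

297.62px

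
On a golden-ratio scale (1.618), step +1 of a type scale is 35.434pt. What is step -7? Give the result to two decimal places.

0.75pt

The gap is -7 − (1) = -8 steps, so the factor is 1.618^-8.
35.434 ÷ 1.618⁸ = 35.434 ÷ 46.97082 ≈ 0.754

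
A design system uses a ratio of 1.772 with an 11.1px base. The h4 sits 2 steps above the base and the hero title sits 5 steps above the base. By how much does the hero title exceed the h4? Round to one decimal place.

Step 2: 11.1 × 1.772² = 34.854px
Step 5: 11.1 × 1.772⁵ = 193.928px
Difference: 193.928 − 34.854 = 159.074px

159.1px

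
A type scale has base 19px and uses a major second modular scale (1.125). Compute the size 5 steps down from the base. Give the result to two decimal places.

Each step on a modular scale multiplies by the ratio, so the size n steps from the base is base × ratioⁿ.
19.0 ÷ 1.125⁵ = 19.0 ÷ 1.80203 ≈ 10.54

10.54px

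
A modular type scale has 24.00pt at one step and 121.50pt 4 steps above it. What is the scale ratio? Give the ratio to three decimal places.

1.500

The ratio satisfies 24.00 × r⁴ = 121.50, so r = (121.50 / 24.00)^(1/4).
r = 5.0625^(1/4) ≈ 1.5000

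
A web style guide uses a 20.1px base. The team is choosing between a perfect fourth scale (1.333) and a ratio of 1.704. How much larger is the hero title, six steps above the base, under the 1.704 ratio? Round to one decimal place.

Perfect fourth: 20.1 × 1.333⁶ = 112.766px
At 1.704: 20.1 × 1.704⁶ = 492.055px
Difference: 492.055 − 112.766 = 379.289px

379.3px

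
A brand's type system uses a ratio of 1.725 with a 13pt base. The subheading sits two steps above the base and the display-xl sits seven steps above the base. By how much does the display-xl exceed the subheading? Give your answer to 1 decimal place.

Step 2: 13.0 × 1.725² = 38.683pt
Step 7: 13.0 × 1.725⁷ = 590.836pt
Difference: 590.836 − 38.683 = 552.153pt

552.2pt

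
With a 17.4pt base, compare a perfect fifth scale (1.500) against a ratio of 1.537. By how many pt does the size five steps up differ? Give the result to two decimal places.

Perfect fifth: 17.4 × 1.500⁵ = 132.1312pt
At 1.537: 17.4 × 1.537⁵ = 149.2515pt
Difference: 149.2515 − 132.1312 = 17.1203pt

17.12pt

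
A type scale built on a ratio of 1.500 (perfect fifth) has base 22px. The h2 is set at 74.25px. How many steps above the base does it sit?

3

1.500ⁿ = 74.25 / 22 = 3.3750
n = ln(3.3750) / ln(1.500) = 1.2164 / 0.4055 ≈ 3.00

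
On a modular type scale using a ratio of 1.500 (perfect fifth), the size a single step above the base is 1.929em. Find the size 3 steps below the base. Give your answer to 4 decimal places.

1.929 ÷ 1.500⁴ = 1.929 ÷ 5.06250 ≈ 0.3810

0.3810em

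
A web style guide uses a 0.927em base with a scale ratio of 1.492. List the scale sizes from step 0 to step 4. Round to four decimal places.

Step 0: 0.927em
Step 1: 0.927 × 1.492 = 1.3831
Step 2: 0.927 × 1.492² = 2.0636
Step 3: 0.927 × 1.492³ = 3.0788
Step 4: 0.927 × 1.492⁴ = 4.5936

0.9270em, 1.3831em, 2.0636em, 3.0788em, 4.5936em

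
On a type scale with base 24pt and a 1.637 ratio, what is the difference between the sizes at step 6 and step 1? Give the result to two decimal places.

422.56pt

Step 1: 24.0 × 1.637 = 39.2880pt
Step 6: 24.0 × 1.637⁶ = 461.8525pt
Difference: 461.8525 − 39.2880 = 422.5645pt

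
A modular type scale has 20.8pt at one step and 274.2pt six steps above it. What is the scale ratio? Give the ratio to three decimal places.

r⁶ = 274.2 / 20.8, so r = (274.2/20.8)^(1/6).
r = 13.1827^(1/6) ≈ 1.5370

1.537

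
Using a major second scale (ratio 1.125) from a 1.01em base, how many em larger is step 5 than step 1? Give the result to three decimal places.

0.684em

Step 1: 1.01 × 1.125 = 1.13625em
Step 5: 1.01 × 1.125⁵ = 1.82005em
Difference: 1.82005 − 1.13625 = 0.68380em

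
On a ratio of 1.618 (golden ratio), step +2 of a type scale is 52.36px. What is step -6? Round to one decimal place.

1.1px

52.36 ÷ 1.618⁸ = 52.36 ÷ 46.97082 ≈ 1.115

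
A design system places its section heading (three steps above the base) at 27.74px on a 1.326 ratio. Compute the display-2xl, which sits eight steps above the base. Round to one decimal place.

Moving from step +3 to step +8 is 5 steps up, so multiply by r⁵.
27.74 × 1.326⁵ = 27.74 × 4.09937 ≈ 113.717

113.7px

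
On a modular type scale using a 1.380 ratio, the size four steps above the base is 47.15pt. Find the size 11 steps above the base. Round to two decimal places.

47.15 × 1.380⁷ = 47.15 × 9.53133 ≈ 449.402

449.40pt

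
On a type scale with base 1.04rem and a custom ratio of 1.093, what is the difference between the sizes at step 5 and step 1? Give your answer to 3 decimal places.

0.486rem

Step 1: 1.04 × 1.093 = 1.13672rem
Step 5: 1.04 × 1.093⁵ = 1.62231rem
Difference: 1.62231 − 1.13672 = 0.48559rem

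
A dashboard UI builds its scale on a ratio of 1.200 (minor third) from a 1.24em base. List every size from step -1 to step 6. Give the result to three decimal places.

Step -1: 1.24 ÷ 1.200 = 1.033
Step 0: 1.24em
Step 1: 1.24 × 1.200 = 1.488
Step 2: 1.24 × 1.200² = 1.786
Step 3: 1.24 × 1.200³ = 2.143
Step 4: 1.24 × 1.200⁴ = 2.571
Step 5: 1.24 × 1.200⁵ = 3.086
Step 6: 1.24 × 1.200⁶ = 3.703

1.033em, 1.240em, 1.488em, 1.786em, 2.143em, 2.571em, 3.086em, 3.703em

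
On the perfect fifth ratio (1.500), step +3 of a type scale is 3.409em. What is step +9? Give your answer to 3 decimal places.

Moving from step +3 to step +9 is 6 steps up, so multiply by r⁶.
3.409 × 1.500⁶ = 3.409 × 11.39062 ≈ 38.831

38.831em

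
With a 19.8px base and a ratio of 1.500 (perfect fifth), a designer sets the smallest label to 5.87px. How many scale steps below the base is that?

3

1.500ⁿ = 19.8 / 5.87 = 3.3731
n = ln(3.3731) / ln(1.500) = 1.2158 / 0.4055 ≈ 3.00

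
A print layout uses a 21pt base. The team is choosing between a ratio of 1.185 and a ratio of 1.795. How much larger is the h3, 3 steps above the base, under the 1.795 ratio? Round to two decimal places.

At 1.185: 21.0 × 1.185³ = 34.9441pt
At 1.795: 21.0 × 1.795³ = 121.4542pt
Difference: 121.4542 − 34.9441 = 86.5101pt

86.51pt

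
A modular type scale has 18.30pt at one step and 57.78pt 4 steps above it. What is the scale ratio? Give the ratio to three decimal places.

The ratio satisfies 18.30 × r⁴ = 57.78, so r = (57.78 / 18.30)^(1/4).
r = 3.1574^(1/4) ≈ 1.3330

1.333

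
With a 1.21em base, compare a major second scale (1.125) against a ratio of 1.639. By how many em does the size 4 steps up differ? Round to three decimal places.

6.794em

Major second: 1.21 × 1.125⁴ = 1.93819em
At 1.639: 1.21 × 1.639⁴ = 8.73175em
Difference: 8.73175 − 1.93819 = 6.79356em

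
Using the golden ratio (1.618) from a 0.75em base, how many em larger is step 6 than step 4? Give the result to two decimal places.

Step 4: 0.75 × 1.618⁴ = 5.1401em
Step 6: 0.75 × 1.618⁶ = 13.4565em
Difference: 13.4565 − 5.1401 = 8.3164em

8.32em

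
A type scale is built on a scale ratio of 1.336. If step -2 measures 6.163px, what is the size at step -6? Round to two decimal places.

Moving from step -2 to step -6 is 4 steps down, so divide by r⁴.
6.163 ÷ 1.336⁴ = 6.163 ÷ 3.18585 ≈ 1.934

1.93px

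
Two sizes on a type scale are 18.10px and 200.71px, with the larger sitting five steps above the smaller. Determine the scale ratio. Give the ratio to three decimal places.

The ratio satisfies 18.10 × r⁵ = 200.71, so r = (200.71 / 18.10)^(1/5).
r = 11.0890^(1/5) ≈ 1.6180

1.618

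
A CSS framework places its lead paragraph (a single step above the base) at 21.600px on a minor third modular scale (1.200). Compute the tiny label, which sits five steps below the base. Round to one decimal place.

7.2px

The gap is -5 − (1) = -6 steps, so the factor is 1.200^-6.
21.600 ÷ 1.200⁶ = 21.600 ÷ 2.98598 ≈ 7.234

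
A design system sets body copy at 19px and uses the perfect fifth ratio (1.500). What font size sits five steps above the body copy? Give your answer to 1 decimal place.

144.3px

A modular type scale is a geometric sequence: sizeₙ = base × rⁿ.
19.0 × 1.500⁵ = 19.0 × 7.59375 ≈ 144.28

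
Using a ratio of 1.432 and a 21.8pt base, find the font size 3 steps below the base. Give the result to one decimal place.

21.8 ÷ 1.432³ = 21.8 ÷ 2.93649 ≈ 7.42

7.4pt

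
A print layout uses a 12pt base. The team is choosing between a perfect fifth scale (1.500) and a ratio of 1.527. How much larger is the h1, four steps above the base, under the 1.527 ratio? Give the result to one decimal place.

Perfect fifth: 12.0 × 1.500⁴ = 60.750pt
At 1.527: 12.0 × 1.527⁴ = 65.244pt
Difference: 65.244 − 60.750 = 4.494pt

4.5pt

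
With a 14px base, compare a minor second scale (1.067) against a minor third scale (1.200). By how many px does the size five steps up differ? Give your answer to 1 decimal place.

15.5px

Minor second: 14.0 × 1.067⁵ = 19.362px
Minor third: 14.0 × 1.200⁵ = 34.836px
Difference: 34.836 − 19.362 = 15.474px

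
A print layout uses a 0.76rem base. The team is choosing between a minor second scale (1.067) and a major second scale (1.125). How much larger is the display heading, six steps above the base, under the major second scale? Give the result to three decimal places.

Minor second: 0.76 × 1.067⁶ = 1.12150rem
Major second: 0.76 × 1.125⁶ = 1.54074rem
Difference: 1.54074 − 1.12150 = 0.41924rem

0.419rem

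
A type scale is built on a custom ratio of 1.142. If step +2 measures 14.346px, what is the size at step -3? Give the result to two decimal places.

7.39px

14.346 ÷ 1.142⁵ = 14.346 ÷ 1.94236 ≈ 7.386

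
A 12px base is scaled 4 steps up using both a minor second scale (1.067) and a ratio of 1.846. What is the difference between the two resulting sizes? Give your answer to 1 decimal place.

Minor second: 12.0 × 1.067⁴ = 15.554px
At 1.846: 12.0 × 1.846⁴ = 139.350px
Difference: 139.350 − 15.554 = 123.796px

123.8px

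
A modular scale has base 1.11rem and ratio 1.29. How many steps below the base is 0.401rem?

1.29ⁿ = 1.11 / 0.401 = 2.7681
n = ln(2.7681) / ln(1.29) = 1.0182 / 0.2546 ≈ 4.00

4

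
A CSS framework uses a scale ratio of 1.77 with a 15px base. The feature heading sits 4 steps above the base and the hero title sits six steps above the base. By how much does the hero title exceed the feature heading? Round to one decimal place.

314.0px

Step 4: 15.0 × 1.77⁴ = 147.226px
Step 6: 15.0 × 1.77⁶ = 461.244px
Difference: 461.244 − 147.226 = 314.018px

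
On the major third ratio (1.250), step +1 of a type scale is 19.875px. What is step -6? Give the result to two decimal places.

Moving from step +1 to step -6 is 7 steps down, so divide by r⁷.
19.875 ÷ 1.250⁷ = 19.875 ÷ 4.76837 ≈ 4.168

4.17px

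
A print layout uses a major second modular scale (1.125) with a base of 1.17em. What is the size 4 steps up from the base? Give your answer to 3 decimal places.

1.874em

Each step on a modular scale multiplies by the ratio, so the size n steps from the base is base × ratioⁿ.
1.17 × 1.125⁴ = 1.17 × 1.60181 ≈ 1.874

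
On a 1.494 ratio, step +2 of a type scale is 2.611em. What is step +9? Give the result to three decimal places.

43.377em

Moving from step +2 to step +9 is 7 steps up, so multiply by r⁷.
2.611 × 1.494⁷ = 2.611 × 16.61323 ≈ 43.377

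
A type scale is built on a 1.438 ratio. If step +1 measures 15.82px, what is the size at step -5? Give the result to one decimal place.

15.82 ÷ 1.438⁶ = 15.82 ÷ 8.84206 ≈ 1.789

1.8px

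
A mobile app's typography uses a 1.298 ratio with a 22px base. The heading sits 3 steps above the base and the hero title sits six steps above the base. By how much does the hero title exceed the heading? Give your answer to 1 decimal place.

57.1px

Step 3: 22.0 × 1.298³ = 48.111px
Step 6: 22.0 × 1.298⁶ = 105.213px
Difference: 105.213 − 48.111 = 57.102px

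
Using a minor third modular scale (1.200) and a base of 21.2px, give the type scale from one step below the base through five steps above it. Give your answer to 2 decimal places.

Step -1: 21.2 ÷ 1.200 = 17.67
Step 0: 21.2px
Step 1: 21.2 × 1.200 = 25.44
Step 2: 21.2 × 1.200² = 30.53
Step 3: 21.2 × 1.200³ = 36.63
Step 4: 21.2 × 1.200⁴ = 43.96
Step 5: 21.2 × 1.200⁵ = 52.75

17.67px, 21.20px, 25.44px, 30.53px, 36.63px, 43.96px, 52.75px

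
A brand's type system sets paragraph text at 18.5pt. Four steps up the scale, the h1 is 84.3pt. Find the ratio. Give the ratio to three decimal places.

The ratio satisfies 18.5 × r⁴ = 84.3, so r = (84.3 / 18.5)^(1/4).
r = 4.5568^(1/4) ≈ 1.4610

1.461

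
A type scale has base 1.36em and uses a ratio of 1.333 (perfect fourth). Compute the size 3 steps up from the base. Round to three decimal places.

3.221em

1.36 × 1.333³ = 1.36 × 2.36859 ≈ 3.221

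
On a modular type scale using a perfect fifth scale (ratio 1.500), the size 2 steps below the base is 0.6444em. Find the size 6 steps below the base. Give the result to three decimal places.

0.127em

The gap is -6 − (-2) = -4 steps, so the factor is 1.500^-4.
0.6444 ÷ 1.500⁴ = 0.6444 ÷ 5.06250 ≈ 0.127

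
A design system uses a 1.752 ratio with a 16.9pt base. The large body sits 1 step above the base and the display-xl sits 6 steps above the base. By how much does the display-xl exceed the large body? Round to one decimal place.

459.1pt

Step 1: 16.9 × 1.752 = 29.609pt
Step 6: 16.9 × 1.752⁶ = 488.755pt
Difference: 488.755 − 29.609 = 459.146pt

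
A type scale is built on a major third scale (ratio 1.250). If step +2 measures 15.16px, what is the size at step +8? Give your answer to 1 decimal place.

57.8px

15.16 × 1.250⁶ = 15.16 × 3.81470 ≈ 57.831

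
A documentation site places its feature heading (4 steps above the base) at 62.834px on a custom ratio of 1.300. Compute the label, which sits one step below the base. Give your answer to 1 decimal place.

62.834 ÷ 1.300⁵ = 62.834 ÷ 3.71293 ≈ 16.923

16.9px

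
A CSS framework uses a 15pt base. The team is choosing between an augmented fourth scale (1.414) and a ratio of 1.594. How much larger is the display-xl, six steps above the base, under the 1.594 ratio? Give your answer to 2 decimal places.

126.16pt

Augmented fourth: 15.0 × 1.414⁶ = 119.8913pt
At 1.594: 15.0 × 1.594⁶ = 246.0487pt
Difference: 246.0487 − 119.8913 = 126.1574pt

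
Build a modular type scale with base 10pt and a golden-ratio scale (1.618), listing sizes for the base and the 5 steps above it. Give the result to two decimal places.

10.00pt, 16.18pt, 26.18pt, 42.36pt, 68.54pt, 110.89pt

Step 0: 10pt
Step 1: 10.0 × 1.618 = 16.18
Step 2: 10.0 × 1.618² = 26.18
Step 3: 10.0 × 1.618³ = 42.36
Step 4: 10.0 × 1.618⁴ = 68.54
Step 5: 10.0 × 1.618⁵ = 110.89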